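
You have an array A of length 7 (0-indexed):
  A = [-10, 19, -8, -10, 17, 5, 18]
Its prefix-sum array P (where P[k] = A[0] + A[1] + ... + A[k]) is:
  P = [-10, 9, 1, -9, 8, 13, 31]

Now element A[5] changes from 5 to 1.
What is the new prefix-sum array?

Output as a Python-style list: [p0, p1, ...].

Change: A[5] 5 -> 1, delta = -4
P[k] for k < 5: unchanged (A[5] not included)
P[k] for k >= 5: shift by delta = -4
  P[0] = -10 + 0 = -10
  P[1] = 9 + 0 = 9
  P[2] = 1 + 0 = 1
  P[3] = -9 + 0 = -9
  P[4] = 8 + 0 = 8
  P[5] = 13 + -4 = 9
  P[6] = 31 + -4 = 27

Answer: [-10, 9, 1, -9, 8, 9, 27]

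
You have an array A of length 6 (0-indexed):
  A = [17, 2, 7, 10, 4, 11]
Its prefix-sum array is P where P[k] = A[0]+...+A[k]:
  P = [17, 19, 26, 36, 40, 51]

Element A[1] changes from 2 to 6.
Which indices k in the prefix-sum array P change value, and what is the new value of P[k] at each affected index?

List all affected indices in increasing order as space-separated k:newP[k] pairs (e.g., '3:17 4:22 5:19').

Answer: 1:23 2:30 3:40 4:44 5:55

Derivation:
P[k] = A[0] + ... + A[k]
P[k] includes A[1] iff k >= 1
Affected indices: 1, 2, ..., 5; delta = 4
  P[1]: 19 + 4 = 23
  P[2]: 26 + 4 = 30
  P[3]: 36 + 4 = 40
  P[4]: 40 + 4 = 44
  P[5]: 51 + 4 = 55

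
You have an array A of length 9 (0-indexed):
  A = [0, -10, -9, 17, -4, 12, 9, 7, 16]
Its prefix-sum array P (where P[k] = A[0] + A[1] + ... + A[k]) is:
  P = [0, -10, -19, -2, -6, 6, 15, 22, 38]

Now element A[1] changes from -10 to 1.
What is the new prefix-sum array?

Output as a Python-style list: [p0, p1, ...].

Answer: [0, 1, -8, 9, 5, 17, 26, 33, 49]

Derivation:
Change: A[1] -10 -> 1, delta = 11
P[k] for k < 1: unchanged (A[1] not included)
P[k] for k >= 1: shift by delta = 11
  P[0] = 0 + 0 = 0
  P[1] = -10 + 11 = 1
  P[2] = -19 + 11 = -8
  P[3] = -2 + 11 = 9
  P[4] = -6 + 11 = 5
  P[5] = 6 + 11 = 17
  P[6] = 15 + 11 = 26
  P[7] = 22 + 11 = 33
  P[8] = 38 + 11 = 49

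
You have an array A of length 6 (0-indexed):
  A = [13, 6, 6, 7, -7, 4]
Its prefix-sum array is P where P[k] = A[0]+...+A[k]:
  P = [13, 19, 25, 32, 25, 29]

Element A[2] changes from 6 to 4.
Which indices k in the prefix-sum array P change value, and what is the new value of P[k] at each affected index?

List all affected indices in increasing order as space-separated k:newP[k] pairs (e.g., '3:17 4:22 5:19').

Answer: 2:23 3:30 4:23 5:27

Derivation:
P[k] = A[0] + ... + A[k]
P[k] includes A[2] iff k >= 2
Affected indices: 2, 3, ..., 5; delta = -2
  P[2]: 25 + -2 = 23
  P[3]: 32 + -2 = 30
  P[4]: 25 + -2 = 23
  P[5]: 29 + -2 = 27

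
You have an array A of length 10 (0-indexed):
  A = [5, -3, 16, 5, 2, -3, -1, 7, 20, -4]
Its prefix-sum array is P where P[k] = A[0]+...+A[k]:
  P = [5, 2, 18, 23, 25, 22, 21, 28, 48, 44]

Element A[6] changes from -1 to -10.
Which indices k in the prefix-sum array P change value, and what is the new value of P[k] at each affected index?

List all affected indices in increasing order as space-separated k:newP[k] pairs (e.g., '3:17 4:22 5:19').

P[k] = A[0] + ... + A[k]
P[k] includes A[6] iff k >= 6
Affected indices: 6, 7, ..., 9; delta = -9
  P[6]: 21 + -9 = 12
  P[7]: 28 + -9 = 19
  P[8]: 48 + -9 = 39
  P[9]: 44 + -9 = 35

Answer: 6:12 7:19 8:39 9:35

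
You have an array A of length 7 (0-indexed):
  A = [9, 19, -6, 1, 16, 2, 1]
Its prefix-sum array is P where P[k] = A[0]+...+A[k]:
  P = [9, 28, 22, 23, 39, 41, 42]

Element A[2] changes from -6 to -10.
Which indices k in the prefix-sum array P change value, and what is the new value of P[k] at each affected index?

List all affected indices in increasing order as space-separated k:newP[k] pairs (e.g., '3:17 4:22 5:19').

Answer: 2:18 3:19 4:35 5:37 6:38

Derivation:
P[k] = A[0] + ... + A[k]
P[k] includes A[2] iff k >= 2
Affected indices: 2, 3, ..., 6; delta = -4
  P[2]: 22 + -4 = 18
  P[3]: 23 + -4 = 19
  P[4]: 39 + -4 = 35
  P[5]: 41 + -4 = 37
  P[6]: 42 + -4 = 38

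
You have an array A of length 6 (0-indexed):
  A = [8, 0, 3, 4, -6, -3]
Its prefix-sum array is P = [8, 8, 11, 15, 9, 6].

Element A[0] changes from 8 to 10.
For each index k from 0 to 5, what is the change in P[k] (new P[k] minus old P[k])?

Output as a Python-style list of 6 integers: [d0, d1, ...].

Element change: A[0] 8 -> 10, delta = 2
For k < 0: P[k] unchanged, delta_P[k] = 0
For k >= 0: P[k] shifts by exactly 2
Delta array: [2, 2, 2, 2, 2, 2]

Answer: [2, 2, 2, 2, 2, 2]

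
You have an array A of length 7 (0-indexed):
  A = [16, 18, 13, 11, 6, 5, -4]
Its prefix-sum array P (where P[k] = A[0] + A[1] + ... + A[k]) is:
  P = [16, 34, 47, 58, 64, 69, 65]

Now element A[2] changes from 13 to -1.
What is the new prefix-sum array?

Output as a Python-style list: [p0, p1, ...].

Answer: [16, 34, 33, 44, 50, 55, 51]

Derivation:
Change: A[2] 13 -> -1, delta = -14
P[k] for k < 2: unchanged (A[2] not included)
P[k] for k >= 2: shift by delta = -14
  P[0] = 16 + 0 = 16
  P[1] = 34 + 0 = 34
  P[2] = 47 + -14 = 33
  P[3] = 58 + -14 = 44
  P[4] = 64 + -14 = 50
  P[5] = 69 + -14 = 55
  P[6] = 65 + -14 = 51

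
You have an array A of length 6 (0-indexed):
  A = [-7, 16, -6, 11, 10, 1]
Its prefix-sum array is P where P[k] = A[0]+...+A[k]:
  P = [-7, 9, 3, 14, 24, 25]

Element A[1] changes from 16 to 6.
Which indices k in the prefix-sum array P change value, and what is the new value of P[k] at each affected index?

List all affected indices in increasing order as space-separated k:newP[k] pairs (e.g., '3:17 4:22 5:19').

Answer: 1:-1 2:-7 3:4 4:14 5:15

Derivation:
P[k] = A[0] + ... + A[k]
P[k] includes A[1] iff k >= 1
Affected indices: 1, 2, ..., 5; delta = -10
  P[1]: 9 + -10 = -1
  P[2]: 3 + -10 = -7
  P[3]: 14 + -10 = 4
  P[4]: 24 + -10 = 14
  P[5]: 25 + -10 = 15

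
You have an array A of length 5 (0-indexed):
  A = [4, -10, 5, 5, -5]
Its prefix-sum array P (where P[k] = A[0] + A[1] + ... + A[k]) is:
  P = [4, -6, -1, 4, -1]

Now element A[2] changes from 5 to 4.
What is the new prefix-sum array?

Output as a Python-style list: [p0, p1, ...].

Change: A[2] 5 -> 4, delta = -1
P[k] for k < 2: unchanged (A[2] not included)
P[k] for k >= 2: shift by delta = -1
  P[0] = 4 + 0 = 4
  P[1] = -6 + 0 = -6
  P[2] = -1 + -1 = -2
  P[3] = 4 + -1 = 3
  P[4] = -1 + -1 = -2

Answer: [4, -6, -2, 3, -2]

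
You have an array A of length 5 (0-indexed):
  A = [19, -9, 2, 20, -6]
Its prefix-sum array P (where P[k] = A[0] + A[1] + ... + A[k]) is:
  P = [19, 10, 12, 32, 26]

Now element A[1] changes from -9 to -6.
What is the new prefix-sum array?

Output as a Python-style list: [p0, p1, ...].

Answer: [19, 13, 15, 35, 29]

Derivation:
Change: A[1] -9 -> -6, delta = 3
P[k] for k < 1: unchanged (A[1] not included)
P[k] for k >= 1: shift by delta = 3
  P[0] = 19 + 0 = 19
  P[1] = 10 + 3 = 13
  P[2] = 12 + 3 = 15
  P[3] = 32 + 3 = 35
  P[4] = 26 + 3 = 29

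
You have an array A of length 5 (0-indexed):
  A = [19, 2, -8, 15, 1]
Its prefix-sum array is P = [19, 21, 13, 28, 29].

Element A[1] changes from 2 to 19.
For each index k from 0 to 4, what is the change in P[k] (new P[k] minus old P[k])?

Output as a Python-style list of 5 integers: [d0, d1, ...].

Answer: [0, 17, 17, 17, 17]

Derivation:
Element change: A[1] 2 -> 19, delta = 17
For k < 1: P[k] unchanged, delta_P[k] = 0
For k >= 1: P[k] shifts by exactly 17
Delta array: [0, 17, 17, 17, 17]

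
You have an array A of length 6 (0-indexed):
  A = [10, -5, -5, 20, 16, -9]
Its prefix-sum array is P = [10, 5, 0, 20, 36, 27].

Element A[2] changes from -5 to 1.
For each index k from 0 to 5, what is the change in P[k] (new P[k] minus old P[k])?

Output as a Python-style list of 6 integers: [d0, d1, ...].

Answer: [0, 0, 6, 6, 6, 6]

Derivation:
Element change: A[2] -5 -> 1, delta = 6
For k < 2: P[k] unchanged, delta_P[k] = 0
For k >= 2: P[k] shifts by exactly 6
Delta array: [0, 0, 6, 6, 6, 6]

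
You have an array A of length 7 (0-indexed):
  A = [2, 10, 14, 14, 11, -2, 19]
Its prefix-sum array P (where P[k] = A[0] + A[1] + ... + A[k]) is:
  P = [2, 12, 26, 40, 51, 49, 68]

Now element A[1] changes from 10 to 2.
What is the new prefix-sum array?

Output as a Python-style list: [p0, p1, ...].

Answer: [2, 4, 18, 32, 43, 41, 60]

Derivation:
Change: A[1] 10 -> 2, delta = -8
P[k] for k < 1: unchanged (A[1] not included)
P[k] for k >= 1: shift by delta = -8
  P[0] = 2 + 0 = 2
  P[1] = 12 + -8 = 4
  P[2] = 26 + -8 = 18
  P[3] = 40 + -8 = 32
  P[4] = 51 + -8 = 43
  P[5] = 49 + -8 = 41
  P[6] = 68 + -8 = 60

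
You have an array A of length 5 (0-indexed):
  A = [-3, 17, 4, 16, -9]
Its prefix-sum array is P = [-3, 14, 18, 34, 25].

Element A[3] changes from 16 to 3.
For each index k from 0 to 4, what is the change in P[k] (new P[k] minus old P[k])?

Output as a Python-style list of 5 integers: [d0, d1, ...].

Answer: [0, 0, 0, -13, -13]

Derivation:
Element change: A[3] 16 -> 3, delta = -13
For k < 3: P[k] unchanged, delta_P[k] = 0
For k >= 3: P[k] shifts by exactly -13
Delta array: [0, 0, 0, -13, -13]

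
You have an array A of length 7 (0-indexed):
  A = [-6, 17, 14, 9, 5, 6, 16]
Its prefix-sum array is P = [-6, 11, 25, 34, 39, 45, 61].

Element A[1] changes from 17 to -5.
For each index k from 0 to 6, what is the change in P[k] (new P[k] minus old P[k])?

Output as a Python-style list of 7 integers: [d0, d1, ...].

Answer: [0, -22, -22, -22, -22, -22, -22]

Derivation:
Element change: A[1] 17 -> -5, delta = -22
For k < 1: P[k] unchanged, delta_P[k] = 0
For k >= 1: P[k] shifts by exactly -22
Delta array: [0, -22, -22, -22, -22, -22, -22]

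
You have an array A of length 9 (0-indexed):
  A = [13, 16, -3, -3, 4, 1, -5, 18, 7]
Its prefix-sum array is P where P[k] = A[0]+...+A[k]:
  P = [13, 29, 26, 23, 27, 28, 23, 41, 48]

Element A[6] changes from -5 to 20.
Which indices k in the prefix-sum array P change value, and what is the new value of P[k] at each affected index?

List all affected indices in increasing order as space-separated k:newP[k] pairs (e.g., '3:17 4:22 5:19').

Answer: 6:48 7:66 8:73

Derivation:
P[k] = A[0] + ... + A[k]
P[k] includes A[6] iff k >= 6
Affected indices: 6, 7, ..., 8; delta = 25
  P[6]: 23 + 25 = 48
  P[7]: 41 + 25 = 66
  P[8]: 48 + 25 = 73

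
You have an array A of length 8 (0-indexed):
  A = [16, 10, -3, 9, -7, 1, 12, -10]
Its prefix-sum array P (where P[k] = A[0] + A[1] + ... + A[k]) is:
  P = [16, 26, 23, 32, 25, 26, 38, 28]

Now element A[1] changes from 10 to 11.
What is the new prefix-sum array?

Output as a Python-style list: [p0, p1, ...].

Answer: [16, 27, 24, 33, 26, 27, 39, 29]

Derivation:
Change: A[1] 10 -> 11, delta = 1
P[k] for k < 1: unchanged (A[1] not included)
P[k] for k >= 1: shift by delta = 1
  P[0] = 16 + 0 = 16
  P[1] = 26 + 1 = 27
  P[2] = 23 + 1 = 24
  P[3] = 32 + 1 = 33
  P[4] = 25 + 1 = 26
  P[5] = 26 + 1 = 27
  P[6] = 38 + 1 = 39
  P[7] = 28 + 1 = 29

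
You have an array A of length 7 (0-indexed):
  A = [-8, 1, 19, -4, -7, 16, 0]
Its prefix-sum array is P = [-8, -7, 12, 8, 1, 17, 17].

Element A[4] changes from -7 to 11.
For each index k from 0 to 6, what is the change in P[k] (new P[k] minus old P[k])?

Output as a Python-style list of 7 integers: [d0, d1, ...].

Element change: A[4] -7 -> 11, delta = 18
For k < 4: P[k] unchanged, delta_P[k] = 0
For k >= 4: P[k] shifts by exactly 18
Delta array: [0, 0, 0, 0, 18, 18, 18]

Answer: [0, 0, 0, 0, 18, 18, 18]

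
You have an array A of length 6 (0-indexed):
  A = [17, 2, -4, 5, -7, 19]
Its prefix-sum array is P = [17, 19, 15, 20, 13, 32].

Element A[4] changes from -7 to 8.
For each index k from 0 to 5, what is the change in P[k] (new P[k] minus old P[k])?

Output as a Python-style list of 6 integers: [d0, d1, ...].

Answer: [0, 0, 0, 0, 15, 15]

Derivation:
Element change: A[4] -7 -> 8, delta = 15
For k < 4: P[k] unchanged, delta_P[k] = 0
For k >= 4: P[k] shifts by exactly 15
Delta array: [0, 0, 0, 0, 15, 15]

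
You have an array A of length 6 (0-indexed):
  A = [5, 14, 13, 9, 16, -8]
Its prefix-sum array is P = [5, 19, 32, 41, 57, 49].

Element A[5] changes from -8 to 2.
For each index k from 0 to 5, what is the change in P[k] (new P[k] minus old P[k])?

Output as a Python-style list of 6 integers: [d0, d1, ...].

Answer: [0, 0, 0, 0, 0, 10]

Derivation:
Element change: A[5] -8 -> 2, delta = 10
For k < 5: P[k] unchanged, delta_P[k] = 0
For k >= 5: P[k] shifts by exactly 10
Delta array: [0, 0, 0, 0, 0, 10]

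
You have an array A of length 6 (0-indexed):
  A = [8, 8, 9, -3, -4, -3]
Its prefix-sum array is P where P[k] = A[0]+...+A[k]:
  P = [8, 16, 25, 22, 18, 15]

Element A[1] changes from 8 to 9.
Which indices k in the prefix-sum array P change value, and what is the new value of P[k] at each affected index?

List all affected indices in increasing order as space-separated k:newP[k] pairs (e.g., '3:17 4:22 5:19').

Answer: 1:17 2:26 3:23 4:19 5:16

Derivation:
P[k] = A[0] + ... + A[k]
P[k] includes A[1] iff k >= 1
Affected indices: 1, 2, ..., 5; delta = 1
  P[1]: 16 + 1 = 17
  P[2]: 25 + 1 = 26
  P[3]: 22 + 1 = 23
  P[4]: 18 + 1 = 19
  P[5]: 15 + 1 = 16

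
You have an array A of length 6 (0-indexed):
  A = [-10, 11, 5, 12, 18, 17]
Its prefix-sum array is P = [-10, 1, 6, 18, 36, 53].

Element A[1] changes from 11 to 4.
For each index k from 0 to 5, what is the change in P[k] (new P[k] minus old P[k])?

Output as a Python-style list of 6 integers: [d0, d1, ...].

Element change: A[1] 11 -> 4, delta = -7
For k < 1: P[k] unchanged, delta_P[k] = 0
For k >= 1: P[k] shifts by exactly -7
Delta array: [0, -7, -7, -7, -7, -7]

Answer: [0, -7, -7, -7, -7, -7]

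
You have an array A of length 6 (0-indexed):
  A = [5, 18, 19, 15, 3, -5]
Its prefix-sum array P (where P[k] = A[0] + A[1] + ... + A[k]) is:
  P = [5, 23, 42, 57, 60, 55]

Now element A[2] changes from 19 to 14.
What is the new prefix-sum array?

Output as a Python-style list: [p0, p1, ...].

Change: A[2] 19 -> 14, delta = -5
P[k] for k < 2: unchanged (A[2] not included)
P[k] for k >= 2: shift by delta = -5
  P[0] = 5 + 0 = 5
  P[1] = 23 + 0 = 23
  P[2] = 42 + -5 = 37
  P[3] = 57 + -5 = 52
  P[4] = 60 + -5 = 55
  P[5] = 55 + -5 = 50

Answer: [5, 23, 37, 52, 55, 50]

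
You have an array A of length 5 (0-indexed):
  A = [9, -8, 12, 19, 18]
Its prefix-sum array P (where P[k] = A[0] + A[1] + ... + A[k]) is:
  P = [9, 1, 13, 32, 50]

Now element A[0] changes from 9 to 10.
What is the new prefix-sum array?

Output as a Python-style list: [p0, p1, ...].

Change: A[0] 9 -> 10, delta = 1
P[k] for k < 0: unchanged (A[0] not included)
P[k] for k >= 0: shift by delta = 1
  P[0] = 9 + 1 = 10
  P[1] = 1 + 1 = 2
  P[2] = 13 + 1 = 14
  P[3] = 32 + 1 = 33
  P[4] = 50 + 1 = 51

Answer: [10, 2, 14, 33, 51]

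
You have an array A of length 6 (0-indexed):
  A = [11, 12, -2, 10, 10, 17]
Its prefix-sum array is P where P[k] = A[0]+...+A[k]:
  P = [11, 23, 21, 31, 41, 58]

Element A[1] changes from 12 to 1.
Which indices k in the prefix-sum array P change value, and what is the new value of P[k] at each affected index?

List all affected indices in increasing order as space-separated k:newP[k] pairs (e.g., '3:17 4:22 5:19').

P[k] = A[0] + ... + A[k]
P[k] includes A[1] iff k >= 1
Affected indices: 1, 2, ..., 5; delta = -11
  P[1]: 23 + -11 = 12
  P[2]: 21 + -11 = 10
  P[3]: 31 + -11 = 20
  P[4]: 41 + -11 = 30
  P[5]: 58 + -11 = 47

Answer: 1:12 2:10 3:20 4:30 5:47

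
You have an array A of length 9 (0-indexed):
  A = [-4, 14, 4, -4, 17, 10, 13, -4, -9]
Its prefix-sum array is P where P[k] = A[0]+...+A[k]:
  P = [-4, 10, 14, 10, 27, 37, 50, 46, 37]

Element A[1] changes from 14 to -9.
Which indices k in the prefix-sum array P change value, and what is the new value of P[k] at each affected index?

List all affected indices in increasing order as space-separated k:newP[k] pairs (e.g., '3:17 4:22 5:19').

P[k] = A[0] + ... + A[k]
P[k] includes A[1] iff k >= 1
Affected indices: 1, 2, ..., 8; delta = -23
  P[1]: 10 + -23 = -13
  P[2]: 14 + -23 = -9
  P[3]: 10 + -23 = -13
  P[4]: 27 + -23 = 4
  P[5]: 37 + -23 = 14
  P[6]: 50 + -23 = 27
  P[7]: 46 + -23 = 23
  P[8]: 37 + -23 = 14

Answer: 1:-13 2:-9 3:-13 4:4 5:14 6:27 7:23 8:14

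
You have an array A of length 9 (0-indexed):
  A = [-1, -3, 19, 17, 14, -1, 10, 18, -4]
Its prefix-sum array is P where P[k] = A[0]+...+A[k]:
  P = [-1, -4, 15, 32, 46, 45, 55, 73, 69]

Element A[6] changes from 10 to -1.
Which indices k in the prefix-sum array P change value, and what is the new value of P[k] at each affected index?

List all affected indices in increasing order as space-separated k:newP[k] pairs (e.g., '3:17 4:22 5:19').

P[k] = A[0] + ... + A[k]
P[k] includes A[6] iff k >= 6
Affected indices: 6, 7, ..., 8; delta = -11
  P[6]: 55 + -11 = 44
  P[7]: 73 + -11 = 62
  P[8]: 69 + -11 = 58

Answer: 6:44 7:62 8:58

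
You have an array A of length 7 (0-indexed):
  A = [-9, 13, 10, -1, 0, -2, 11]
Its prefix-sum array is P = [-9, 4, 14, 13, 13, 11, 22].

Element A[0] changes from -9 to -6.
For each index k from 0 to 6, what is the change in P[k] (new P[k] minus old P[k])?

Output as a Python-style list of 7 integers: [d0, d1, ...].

Element change: A[0] -9 -> -6, delta = 3
For k < 0: P[k] unchanged, delta_P[k] = 0
For k >= 0: P[k] shifts by exactly 3
Delta array: [3, 3, 3, 3, 3, 3, 3]

Answer: [3, 3, 3, 3, 3, 3, 3]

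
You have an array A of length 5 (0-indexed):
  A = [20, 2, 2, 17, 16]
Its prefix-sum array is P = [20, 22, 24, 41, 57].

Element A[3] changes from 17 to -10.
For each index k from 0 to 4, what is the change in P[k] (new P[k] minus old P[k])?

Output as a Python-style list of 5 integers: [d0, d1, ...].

Element change: A[3] 17 -> -10, delta = -27
For k < 3: P[k] unchanged, delta_P[k] = 0
For k >= 3: P[k] shifts by exactly -27
Delta array: [0, 0, 0, -27, -27]

Answer: [0, 0, 0, -27, -27]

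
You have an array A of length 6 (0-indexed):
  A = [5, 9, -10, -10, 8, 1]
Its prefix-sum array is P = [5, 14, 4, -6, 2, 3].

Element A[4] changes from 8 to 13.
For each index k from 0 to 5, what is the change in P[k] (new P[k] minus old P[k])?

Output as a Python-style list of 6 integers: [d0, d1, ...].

Answer: [0, 0, 0, 0, 5, 5]

Derivation:
Element change: A[4] 8 -> 13, delta = 5
For k < 4: P[k] unchanged, delta_P[k] = 0
For k >= 4: P[k] shifts by exactly 5
Delta array: [0, 0, 0, 0, 5, 5]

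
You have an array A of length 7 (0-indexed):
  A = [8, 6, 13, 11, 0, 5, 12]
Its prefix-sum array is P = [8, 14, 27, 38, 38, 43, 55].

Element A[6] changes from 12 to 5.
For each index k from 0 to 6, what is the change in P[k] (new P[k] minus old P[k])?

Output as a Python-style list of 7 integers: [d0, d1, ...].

Answer: [0, 0, 0, 0, 0, 0, -7]

Derivation:
Element change: A[6] 12 -> 5, delta = -7
For k < 6: P[k] unchanged, delta_P[k] = 0
For k >= 6: P[k] shifts by exactly -7
Delta array: [0, 0, 0, 0, 0, 0, -7]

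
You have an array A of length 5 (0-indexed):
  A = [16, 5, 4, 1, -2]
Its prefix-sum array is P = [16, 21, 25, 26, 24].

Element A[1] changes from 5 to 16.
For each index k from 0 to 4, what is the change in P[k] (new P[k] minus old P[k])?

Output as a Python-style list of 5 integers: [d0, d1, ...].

Answer: [0, 11, 11, 11, 11]

Derivation:
Element change: A[1] 5 -> 16, delta = 11
For k < 1: P[k] unchanged, delta_P[k] = 0
For k >= 1: P[k] shifts by exactly 11
Delta array: [0, 11, 11, 11, 11]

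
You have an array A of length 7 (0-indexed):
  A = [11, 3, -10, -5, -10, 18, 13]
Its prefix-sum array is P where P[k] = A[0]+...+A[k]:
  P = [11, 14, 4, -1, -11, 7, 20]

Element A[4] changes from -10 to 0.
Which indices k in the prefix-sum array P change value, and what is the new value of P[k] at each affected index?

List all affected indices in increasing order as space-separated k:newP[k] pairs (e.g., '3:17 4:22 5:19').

P[k] = A[0] + ... + A[k]
P[k] includes A[4] iff k >= 4
Affected indices: 4, 5, ..., 6; delta = 10
  P[4]: -11 + 10 = -1
  P[5]: 7 + 10 = 17
  P[6]: 20 + 10 = 30

Answer: 4:-1 5:17 6:30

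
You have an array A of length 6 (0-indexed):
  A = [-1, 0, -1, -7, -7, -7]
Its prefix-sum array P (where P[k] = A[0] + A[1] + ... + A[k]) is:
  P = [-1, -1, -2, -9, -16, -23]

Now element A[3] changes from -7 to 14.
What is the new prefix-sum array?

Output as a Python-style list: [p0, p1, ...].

Answer: [-1, -1, -2, 12, 5, -2]

Derivation:
Change: A[3] -7 -> 14, delta = 21
P[k] for k < 3: unchanged (A[3] not included)
P[k] for k >= 3: shift by delta = 21
  P[0] = -1 + 0 = -1
  P[1] = -1 + 0 = -1
  P[2] = -2 + 0 = -2
  P[3] = -9 + 21 = 12
  P[4] = -16 + 21 = 5
  P[5] = -23 + 21 = -2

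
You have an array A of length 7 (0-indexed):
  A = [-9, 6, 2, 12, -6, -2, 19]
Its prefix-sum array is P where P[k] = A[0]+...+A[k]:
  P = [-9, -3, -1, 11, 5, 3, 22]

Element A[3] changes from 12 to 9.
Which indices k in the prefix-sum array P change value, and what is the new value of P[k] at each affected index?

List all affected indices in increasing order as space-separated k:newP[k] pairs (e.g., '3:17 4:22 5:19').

P[k] = A[0] + ... + A[k]
P[k] includes A[3] iff k >= 3
Affected indices: 3, 4, ..., 6; delta = -3
  P[3]: 11 + -3 = 8
  P[4]: 5 + -3 = 2
  P[5]: 3 + -3 = 0
  P[6]: 22 + -3 = 19

Answer: 3:8 4:2 5:0 6:19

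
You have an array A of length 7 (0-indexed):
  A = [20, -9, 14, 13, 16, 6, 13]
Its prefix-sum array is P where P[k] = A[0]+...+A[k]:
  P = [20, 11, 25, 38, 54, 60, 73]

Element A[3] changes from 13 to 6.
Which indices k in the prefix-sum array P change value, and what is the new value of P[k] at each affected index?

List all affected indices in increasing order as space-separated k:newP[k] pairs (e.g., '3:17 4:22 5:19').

P[k] = A[0] + ... + A[k]
P[k] includes A[3] iff k >= 3
Affected indices: 3, 4, ..., 6; delta = -7
  P[3]: 38 + -7 = 31
  P[4]: 54 + -7 = 47
  P[5]: 60 + -7 = 53
  P[6]: 73 + -7 = 66

Answer: 3:31 4:47 5:53 6:66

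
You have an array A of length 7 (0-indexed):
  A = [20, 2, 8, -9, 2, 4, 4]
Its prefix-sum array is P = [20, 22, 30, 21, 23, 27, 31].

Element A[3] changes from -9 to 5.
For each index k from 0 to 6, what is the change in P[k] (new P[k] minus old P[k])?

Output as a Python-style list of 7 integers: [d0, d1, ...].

Element change: A[3] -9 -> 5, delta = 14
For k < 3: P[k] unchanged, delta_P[k] = 0
For k >= 3: P[k] shifts by exactly 14
Delta array: [0, 0, 0, 14, 14, 14, 14]

Answer: [0, 0, 0, 14, 14, 14, 14]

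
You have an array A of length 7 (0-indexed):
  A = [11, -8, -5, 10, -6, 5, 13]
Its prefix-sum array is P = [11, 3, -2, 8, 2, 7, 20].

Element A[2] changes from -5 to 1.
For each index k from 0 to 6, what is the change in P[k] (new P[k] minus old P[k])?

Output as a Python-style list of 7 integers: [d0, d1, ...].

Answer: [0, 0, 6, 6, 6, 6, 6]

Derivation:
Element change: A[2] -5 -> 1, delta = 6
For k < 2: P[k] unchanged, delta_P[k] = 0
For k >= 2: P[k] shifts by exactly 6
Delta array: [0, 0, 6, 6, 6, 6, 6]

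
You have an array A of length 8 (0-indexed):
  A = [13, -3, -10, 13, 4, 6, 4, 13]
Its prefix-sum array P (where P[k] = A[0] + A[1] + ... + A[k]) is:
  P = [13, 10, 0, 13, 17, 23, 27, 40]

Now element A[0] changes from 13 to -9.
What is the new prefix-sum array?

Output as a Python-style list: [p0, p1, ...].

Answer: [-9, -12, -22, -9, -5, 1, 5, 18]

Derivation:
Change: A[0] 13 -> -9, delta = -22
P[k] for k < 0: unchanged (A[0] not included)
P[k] for k >= 0: shift by delta = -22
  P[0] = 13 + -22 = -9
  P[1] = 10 + -22 = -12
  P[2] = 0 + -22 = -22
  P[3] = 13 + -22 = -9
  P[4] = 17 + -22 = -5
  P[5] = 23 + -22 = 1
  P[6] = 27 + -22 = 5
  P[7] = 40 + -22 = 18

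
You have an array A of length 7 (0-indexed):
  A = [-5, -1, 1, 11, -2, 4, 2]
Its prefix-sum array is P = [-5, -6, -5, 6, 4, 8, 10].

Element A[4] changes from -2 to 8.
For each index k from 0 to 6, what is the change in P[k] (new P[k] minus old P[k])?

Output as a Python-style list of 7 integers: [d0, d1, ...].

Answer: [0, 0, 0, 0, 10, 10, 10]

Derivation:
Element change: A[4] -2 -> 8, delta = 10
For k < 4: P[k] unchanged, delta_P[k] = 0
For k >= 4: P[k] shifts by exactly 10
Delta array: [0, 0, 0, 0, 10, 10, 10]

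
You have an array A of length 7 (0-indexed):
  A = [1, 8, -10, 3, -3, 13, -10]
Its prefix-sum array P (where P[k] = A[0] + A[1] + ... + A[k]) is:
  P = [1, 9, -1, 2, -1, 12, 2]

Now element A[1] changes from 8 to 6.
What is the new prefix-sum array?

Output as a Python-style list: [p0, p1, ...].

Answer: [1, 7, -3, 0, -3, 10, 0]

Derivation:
Change: A[1] 8 -> 6, delta = -2
P[k] for k < 1: unchanged (A[1] not included)
P[k] for k >= 1: shift by delta = -2
  P[0] = 1 + 0 = 1
  P[1] = 9 + -2 = 7
  P[2] = -1 + -2 = -3
  P[3] = 2 + -2 = 0
  P[4] = -1 + -2 = -3
  P[5] = 12 + -2 = 10
  P[6] = 2 + -2 = 0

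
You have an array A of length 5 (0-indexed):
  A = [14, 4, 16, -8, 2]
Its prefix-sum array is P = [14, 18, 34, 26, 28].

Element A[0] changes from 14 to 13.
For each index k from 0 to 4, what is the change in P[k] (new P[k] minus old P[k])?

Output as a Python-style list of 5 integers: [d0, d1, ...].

Element change: A[0] 14 -> 13, delta = -1
For k < 0: P[k] unchanged, delta_P[k] = 0
For k >= 0: P[k] shifts by exactly -1
Delta array: [-1, -1, -1, -1, -1]

Answer: [-1, -1, -1, -1, -1]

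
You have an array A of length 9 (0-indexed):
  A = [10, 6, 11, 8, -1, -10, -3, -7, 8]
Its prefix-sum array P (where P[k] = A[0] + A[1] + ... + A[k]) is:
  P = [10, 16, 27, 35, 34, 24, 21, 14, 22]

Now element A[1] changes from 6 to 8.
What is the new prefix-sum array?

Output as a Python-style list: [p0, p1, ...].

Change: A[1] 6 -> 8, delta = 2
P[k] for k < 1: unchanged (A[1] not included)
P[k] for k >= 1: shift by delta = 2
  P[0] = 10 + 0 = 10
  P[1] = 16 + 2 = 18
  P[2] = 27 + 2 = 29
  P[3] = 35 + 2 = 37
  P[4] = 34 + 2 = 36
  P[5] = 24 + 2 = 26
  P[6] = 21 + 2 = 23
  P[7] = 14 + 2 = 16
  P[8] = 22 + 2 = 24

Answer: [10, 18, 29, 37, 36, 26, 23, 16, 24]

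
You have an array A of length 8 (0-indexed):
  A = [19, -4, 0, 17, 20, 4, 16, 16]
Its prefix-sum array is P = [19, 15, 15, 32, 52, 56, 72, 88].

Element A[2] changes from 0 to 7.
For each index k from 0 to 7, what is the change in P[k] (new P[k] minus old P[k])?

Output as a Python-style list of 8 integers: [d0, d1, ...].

Element change: A[2] 0 -> 7, delta = 7
For k < 2: P[k] unchanged, delta_P[k] = 0
For k >= 2: P[k] shifts by exactly 7
Delta array: [0, 0, 7, 7, 7, 7, 7, 7]

Answer: [0, 0, 7, 7, 7, 7, 7, 7]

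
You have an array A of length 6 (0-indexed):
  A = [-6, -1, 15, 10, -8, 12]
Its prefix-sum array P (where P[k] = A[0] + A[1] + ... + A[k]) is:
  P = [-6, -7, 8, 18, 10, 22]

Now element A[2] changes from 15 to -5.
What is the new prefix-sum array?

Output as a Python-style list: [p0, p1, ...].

Change: A[2] 15 -> -5, delta = -20
P[k] for k < 2: unchanged (A[2] not included)
P[k] for k >= 2: shift by delta = -20
  P[0] = -6 + 0 = -6
  P[1] = -7 + 0 = -7
  P[2] = 8 + -20 = -12
  P[3] = 18 + -20 = -2
  P[4] = 10 + -20 = -10
  P[5] = 22 + -20 = 2

Answer: [-6, -7, -12, -2, -10, 2]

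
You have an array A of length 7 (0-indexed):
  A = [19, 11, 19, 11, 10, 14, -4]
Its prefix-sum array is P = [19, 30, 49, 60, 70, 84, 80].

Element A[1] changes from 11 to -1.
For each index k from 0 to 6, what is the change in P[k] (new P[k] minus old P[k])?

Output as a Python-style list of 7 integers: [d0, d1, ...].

Element change: A[1] 11 -> -1, delta = -12
For k < 1: P[k] unchanged, delta_P[k] = 0
For k >= 1: P[k] shifts by exactly -12
Delta array: [0, -12, -12, -12, -12, -12, -12]

Answer: [0, -12, -12, -12, -12, -12, -12]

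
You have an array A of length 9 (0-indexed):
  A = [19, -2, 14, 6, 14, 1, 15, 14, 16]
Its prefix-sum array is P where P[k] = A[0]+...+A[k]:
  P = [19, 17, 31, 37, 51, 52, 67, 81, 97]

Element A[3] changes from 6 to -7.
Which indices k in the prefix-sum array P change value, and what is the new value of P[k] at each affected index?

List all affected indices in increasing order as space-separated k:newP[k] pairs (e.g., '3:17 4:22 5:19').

P[k] = A[0] + ... + A[k]
P[k] includes A[3] iff k >= 3
Affected indices: 3, 4, ..., 8; delta = -13
  P[3]: 37 + -13 = 24
  P[4]: 51 + -13 = 38
  P[5]: 52 + -13 = 39
  P[6]: 67 + -13 = 54
  P[7]: 81 + -13 = 68
  P[8]: 97 + -13 = 84

Answer: 3:24 4:38 5:39 6:54 7:68 8:84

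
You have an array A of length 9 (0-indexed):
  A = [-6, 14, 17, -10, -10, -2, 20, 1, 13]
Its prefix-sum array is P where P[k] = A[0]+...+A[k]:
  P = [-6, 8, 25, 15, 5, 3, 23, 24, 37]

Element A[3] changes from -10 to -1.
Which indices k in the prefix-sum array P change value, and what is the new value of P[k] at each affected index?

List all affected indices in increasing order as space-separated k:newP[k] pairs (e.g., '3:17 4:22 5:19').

Answer: 3:24 4:14 5:12 6:32 7:33 8:46

Derivation:
P[k] = A[0] + ... + A[k]
P[k] includes A[3] iff k >= 3
Affected indices: 3, 4, ..., 8; delta = 9
  P[3]: 15 + 9 = 24
  P[4]: 5 + 9 = 14
  P[5]: 3 + 9 = 12
  P[6]: 23 + 9 = 32
  P[7]: 24 + 9 = 33
  P[8]: 37 + 9 = 46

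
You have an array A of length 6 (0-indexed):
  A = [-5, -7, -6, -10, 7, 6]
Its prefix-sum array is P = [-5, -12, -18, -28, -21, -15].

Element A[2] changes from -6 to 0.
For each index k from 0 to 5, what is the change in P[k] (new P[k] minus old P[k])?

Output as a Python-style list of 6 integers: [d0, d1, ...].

Element change: A[2] -6 -> 0, delta = 6
For k < 2: P[k] unchanged, delta_P[k] = 0
For k >= 2: P[k] shifts by exactly 6
Delta array: [0, 0, 6, 6, 6, 6]

Answer: [0, 0, 6, 6, 6, 6]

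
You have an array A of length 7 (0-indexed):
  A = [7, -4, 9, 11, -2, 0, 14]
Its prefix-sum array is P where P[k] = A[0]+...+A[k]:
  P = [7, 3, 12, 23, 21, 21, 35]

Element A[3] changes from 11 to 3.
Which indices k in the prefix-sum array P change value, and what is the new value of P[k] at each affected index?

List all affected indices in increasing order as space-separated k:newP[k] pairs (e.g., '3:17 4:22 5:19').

P[k] = A[0] + ... + A[k]
P[k] includes A[3] iff k >= 3
Affected indices: 3, 4, ..., 6; delta = -8
  P[3]: 23 + -8 = 15
  P[4]: 21 + -8 = 13
  P[5]: 21 + -8 = 13
  P[6]: 35 + -8 = 27

Answer: 3:15 4:13 5:13 6:27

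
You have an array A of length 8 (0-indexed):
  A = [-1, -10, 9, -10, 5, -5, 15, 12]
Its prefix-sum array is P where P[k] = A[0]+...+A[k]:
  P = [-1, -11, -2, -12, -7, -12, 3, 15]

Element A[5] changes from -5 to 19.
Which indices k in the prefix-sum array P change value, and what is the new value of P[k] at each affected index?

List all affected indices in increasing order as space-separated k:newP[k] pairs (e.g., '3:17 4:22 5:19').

Answer: 5:12 6:27 7:39

Derivation:
P[k] = A[0] + ... + A[k]
P[k] includes A[5] iff k >= 5
Affected indices: 5, 6, ..., 7; delta = 24
  P[5]: -12 + 24 = 12
  P[6]: 3 + 24 = 27
  P[7]: 15 + 24 = 39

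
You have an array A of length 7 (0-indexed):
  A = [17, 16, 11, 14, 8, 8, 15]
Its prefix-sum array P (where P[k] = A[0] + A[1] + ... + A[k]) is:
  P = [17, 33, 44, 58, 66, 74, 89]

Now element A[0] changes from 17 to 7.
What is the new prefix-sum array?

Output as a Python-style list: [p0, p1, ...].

Change: A[0] 17 -> 7, delta = -10
P[k] for k < 0: unchanged (A[0] not included)
P[k] for k >= 0: shift by delta = -10
  P[0] = 17 + -10 = 7
  P[1] = 33 + -10 = 23
  P[2] = 44 + -10 = 34
  P[3] = 58 + -10 = 48
  P[4] = 66 + -10 = 56
  P[5] = 74 + -10 = 64
  P[6] = 89 + -10 = 79

Answer: [7, 23, 34, 48, 56, 64, 79]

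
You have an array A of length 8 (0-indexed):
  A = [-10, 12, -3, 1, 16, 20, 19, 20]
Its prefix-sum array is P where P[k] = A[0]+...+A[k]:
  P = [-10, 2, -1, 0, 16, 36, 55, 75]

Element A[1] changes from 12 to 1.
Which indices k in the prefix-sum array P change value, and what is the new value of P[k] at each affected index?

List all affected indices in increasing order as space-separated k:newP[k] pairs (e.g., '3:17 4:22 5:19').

P[k] = A[0] + ... + A[k]
P[k] includes A[1] iff k >= 1
Affected indices: 1, 2, ..., 7; delta = -11
  P[1]: 2 + -11 = -9
  P[2]: -1 + -11 = -12
  P[3]: 0 + -11 = -11
  P[4]: 16 + -11 = 5
  P[5]: 36 + -11 = 25
  P[6]: 55 + -11 = 44
  P[7]: 75 + -11 = 64

Answer: 1:-9 2:-12 3:-11 4:5 5:25 6:44 7:64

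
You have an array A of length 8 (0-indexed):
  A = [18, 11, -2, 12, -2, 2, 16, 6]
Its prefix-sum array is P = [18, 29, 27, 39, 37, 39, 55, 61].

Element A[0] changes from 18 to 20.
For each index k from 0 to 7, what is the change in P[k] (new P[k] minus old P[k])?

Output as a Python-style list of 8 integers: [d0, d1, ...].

Element change: A[0] 18 -> 20, delta = 2
For k < 0: P[k] unchanged, delta_P[k] = 0
For k >= 0: P[k] shifts by exactly 2
Delta array: [2, 2, 2, 2, 2, 2, 2, 2]

Answer: [2, 2, 2, 2, 2, 2, 2, 2]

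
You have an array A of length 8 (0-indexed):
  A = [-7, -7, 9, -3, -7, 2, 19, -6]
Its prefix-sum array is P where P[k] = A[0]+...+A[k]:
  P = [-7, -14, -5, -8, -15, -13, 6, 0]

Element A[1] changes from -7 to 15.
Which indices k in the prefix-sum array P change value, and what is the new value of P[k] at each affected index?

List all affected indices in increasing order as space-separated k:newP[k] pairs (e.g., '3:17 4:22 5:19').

Answer: 1:8 2:17 3:14 4:7 5:9 6:28 7:22

Derivation:
P[k] = A[0] + ... + A[k]
P[k] includes A[1] iff k >= 1
Affected indices: 1, 2, ..., 7; delta = 22
  P[1]: -14 + 22 = 8
  P[2]: -5 + 22 = 17
  P[3]: -8 + 22 = 14
  P[4]: -15 + 22 = 7
  P[5]: -13 + 22 = 9
  P[6]: 6 + 22 = 28
  P[7]: 0 + 22 = 22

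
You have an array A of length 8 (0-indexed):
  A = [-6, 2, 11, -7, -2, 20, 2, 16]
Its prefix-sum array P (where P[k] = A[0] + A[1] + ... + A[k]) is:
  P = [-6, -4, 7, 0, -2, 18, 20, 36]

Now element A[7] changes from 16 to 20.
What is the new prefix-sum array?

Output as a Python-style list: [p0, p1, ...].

Answer: [-6, -4, 7, 0, -2, 18, 20, 40]

Derivation:
Change: A[7] 16 -> 20, delta = 4
P[k] for k < 7: unchanged (A[7] not included)
P[k] for k >= 7: shift by delta = 4
  P[0] = -6 + 0 = -6
  P[1] = -4 + 0 = -4
  P[2] = 7 + 0 = 7
  P[3] = 0 + 0 = 0
  P[4] = -2 + 0 = -2
  P[5] = 18 + 0 = 18
  P[6] = 20 + 0 = 20
  P[7] = 36 + 4 = 40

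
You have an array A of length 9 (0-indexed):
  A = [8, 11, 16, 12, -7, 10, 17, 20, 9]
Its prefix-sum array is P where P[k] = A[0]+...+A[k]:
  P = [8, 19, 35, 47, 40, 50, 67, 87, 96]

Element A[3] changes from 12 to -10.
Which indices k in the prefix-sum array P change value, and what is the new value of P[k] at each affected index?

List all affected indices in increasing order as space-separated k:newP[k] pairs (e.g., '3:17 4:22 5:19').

Answer: 3:25 4:18 5:28 6:45 7:65 8:74

Derivation:
P[k] = A[0] + ... + A[k]
P[k] includes A[3] iff k >= 3
Affected indices: 3, 4, ..., 8; delta = -22
  P[3]: 47 + -22 = 25
  P[4]: 40 + -22 = 18
  P[5]: 50 + -22 = 28
  P[6]: 67 + -22 = 45
  P[7]: 87 + -22 = 65
  P[8]: 96 + -22 = 74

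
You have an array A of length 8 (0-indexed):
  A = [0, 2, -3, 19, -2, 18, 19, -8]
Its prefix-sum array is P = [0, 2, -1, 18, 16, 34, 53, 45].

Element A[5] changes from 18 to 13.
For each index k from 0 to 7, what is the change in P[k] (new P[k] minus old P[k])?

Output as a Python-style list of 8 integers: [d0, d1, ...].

Answer: [0, 0, 0, 0, 0, -5, -5, -5]

Derivation:
Element change: A[5] 18 -> 13, delta = -5
For k < 5: P[k] unchanged, delta_P[k] = 0
For k >= 5: P[k] shifts by exactly -5
Delta array: [0, 0, 0, 0, 0, -5, -5, -5]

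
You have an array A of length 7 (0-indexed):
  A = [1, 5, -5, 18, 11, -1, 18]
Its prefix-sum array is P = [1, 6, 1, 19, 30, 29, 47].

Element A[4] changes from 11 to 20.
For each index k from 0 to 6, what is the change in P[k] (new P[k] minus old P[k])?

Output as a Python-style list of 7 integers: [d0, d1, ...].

Element change: A[4] 11 -> 20, delta = 9
For k < 4: P[k] unchanged, delta_P[k] = 0
For k >= 4: P[k] shifts by exactly 9
Delta array: [0, 0, 0, 0, 9, 9, 9]

Answer: [0, 0, 0, 0, 9, 9, 9]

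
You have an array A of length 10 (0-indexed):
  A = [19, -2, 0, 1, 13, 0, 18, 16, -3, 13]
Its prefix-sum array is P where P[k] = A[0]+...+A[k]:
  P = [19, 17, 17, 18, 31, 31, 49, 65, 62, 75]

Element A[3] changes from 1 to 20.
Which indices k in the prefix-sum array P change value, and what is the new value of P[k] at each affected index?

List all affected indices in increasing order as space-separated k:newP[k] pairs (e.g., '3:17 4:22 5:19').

Answer: 3:37 4:50 5:50 6:68 7:84 8:81 9:94

Derivation:
P[k] = A[0] + ... + A[k]
P[k] includes A[3] iff k >= 3
Affected indices: 3, 4, ..., 9; delta = 19
  P[3]: 18 + 19 = 37
  P[4]: 31 + 19 = 50
  P[5]: 31 + 19 = 50
  P[6]: 49 + 19 = 68
  P[7]: 65 + 19 = 84
  P[8]: 62 + 19 = 81
  P[9]: 75 + 19 = 94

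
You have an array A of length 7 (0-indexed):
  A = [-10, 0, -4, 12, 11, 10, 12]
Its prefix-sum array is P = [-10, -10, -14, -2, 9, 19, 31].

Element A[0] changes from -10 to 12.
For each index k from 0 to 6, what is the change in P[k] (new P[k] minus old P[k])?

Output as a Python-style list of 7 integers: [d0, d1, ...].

Answer: [22, 22, 22, 22, 22, 22, 22]

Derivation:
Element change: A[0] -10 -> 12, delta = 22
For k < 0: P[k] unchanged, delta_P[k] = 0
For k >= 0: P[k] shifts by exactly 22
Delta array: [22, 22, 22, 22, 22, 22, 22]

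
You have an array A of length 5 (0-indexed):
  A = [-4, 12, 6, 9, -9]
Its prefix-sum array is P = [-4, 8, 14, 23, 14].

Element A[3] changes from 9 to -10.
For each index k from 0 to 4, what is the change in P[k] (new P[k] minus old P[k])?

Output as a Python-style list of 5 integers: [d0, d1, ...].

Element change: A[3] 9 -> -10, delta = -19
For k < 3: P[k] unchanged, delta_P[k] = 0
For k >= 3: P[k] shifts by exactly -19
Delta array: [0, 0, 0, -19, -19]

Answer: [0, 0, 0, -19, -19]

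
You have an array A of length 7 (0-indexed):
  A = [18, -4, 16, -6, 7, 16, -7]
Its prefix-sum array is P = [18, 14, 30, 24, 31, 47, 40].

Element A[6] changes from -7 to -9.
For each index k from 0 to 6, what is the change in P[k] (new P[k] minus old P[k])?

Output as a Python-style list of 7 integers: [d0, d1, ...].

Answer: [0, 0, 0, 0, 0, 0, -2]

Derivation:
Element change: A[6] -7 -> -9, delta = -2
For k < 6: P[k] unchanged, delta_P[k] = 0
For k >= 6: P[k] shifts by exactly -2
Delta array: [0, 0, 0, 0, 0, 0, -2]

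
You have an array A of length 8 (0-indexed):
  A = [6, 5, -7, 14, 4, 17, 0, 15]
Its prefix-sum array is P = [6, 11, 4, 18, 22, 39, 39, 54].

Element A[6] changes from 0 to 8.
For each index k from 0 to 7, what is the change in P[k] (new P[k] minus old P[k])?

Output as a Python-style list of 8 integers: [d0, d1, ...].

Element change: A[6] 0 -> 8, delta = 8
For k < 6: P[k] unchanged, delta_P[k] = 0
For k >= 6: P[k] shifts by exactly 8
Delta array: [0, 0, 0, 0, 0, 0, 8, 8]

Answer: [0, 0, 0, 0, 0, 0, 8, 8]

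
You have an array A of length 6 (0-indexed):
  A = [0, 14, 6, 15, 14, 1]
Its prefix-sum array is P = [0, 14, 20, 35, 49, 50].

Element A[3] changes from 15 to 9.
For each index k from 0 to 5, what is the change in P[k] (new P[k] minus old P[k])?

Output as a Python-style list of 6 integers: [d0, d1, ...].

Element change: A[3] 15 -> 9, delta = -6
For k < 3: P[k] unchanged, delta_P[k] = 0
For k >= 3: P[k] shifts by exactly -6
Delta array: [0, 0, 0, -6, -6, -6]

Answer: [0, 0, 0, -6, -6, -6]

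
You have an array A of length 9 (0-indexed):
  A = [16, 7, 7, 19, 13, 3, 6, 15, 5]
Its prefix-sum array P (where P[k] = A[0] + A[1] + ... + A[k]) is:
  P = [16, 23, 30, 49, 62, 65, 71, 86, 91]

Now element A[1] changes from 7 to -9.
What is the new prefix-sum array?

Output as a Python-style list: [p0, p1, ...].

Change: A[1] 7 -> -9, delta = -16
P[k] for k < 1: unchanged (A[1] not included)
P[k] for k >= 1: shift by delta = -16
  P[0] = 16 + 0 = 16
  P[1] = 23 + -16 = 7
  P[2] = 30 + -16 = 14
  P[3] = 49 + -16 = 33
  P[4] = 62 + -16 = 46
  P[5] = 65 + -16 = 49
  P[6] = 71 + -16 = 55
  P[7] = 86 + -16 = 70
  P[8] = 91 + -16 = 75

Answer: [16, 7, 14, 33, 46, 49, 55, 70, 75]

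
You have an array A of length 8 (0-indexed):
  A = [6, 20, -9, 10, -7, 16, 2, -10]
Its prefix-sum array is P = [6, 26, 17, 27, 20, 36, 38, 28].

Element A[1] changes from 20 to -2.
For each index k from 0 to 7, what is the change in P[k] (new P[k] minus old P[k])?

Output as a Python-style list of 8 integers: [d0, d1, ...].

Element change: A[1] 20 -> -2, delta = -22
For k < 1: P[k] unchanged, delta_P[k] = 0
For k >= 1: P[k] shifts by exactly -22
Delta array: [0, -22, -22, -22, -22, -22, -22, -22]

Answer: [0, -22, -22, -22, -22, -22, -22, -22]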